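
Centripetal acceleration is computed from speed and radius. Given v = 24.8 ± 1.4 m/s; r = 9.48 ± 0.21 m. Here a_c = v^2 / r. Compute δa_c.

7.46 m/s^2

For a monomial a_c ∝ v^2, r^-1, fractional errors add in quadrature:
  (2·δv/v)² = (2×0.0565)² = 0.0127;  (-1·δr/r)² = (-1×0.0222)² = 0.000491
δa_c/a_c = √(0.0132) = 0.115
a_c = 64.9 m/s^2, so δa_c = 0.115 × 64.9 = 7.46 m/s^2.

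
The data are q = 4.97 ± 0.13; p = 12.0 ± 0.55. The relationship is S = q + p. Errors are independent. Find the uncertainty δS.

0.565

Each term contributes (cᵢ δxᵢ)² to (δS)²:
  (δq)² = 0.0169;  (δp)² = 0.303
δS = √(0.319) = 0.565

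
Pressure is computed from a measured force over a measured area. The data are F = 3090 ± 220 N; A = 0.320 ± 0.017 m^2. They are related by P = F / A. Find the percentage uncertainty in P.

8.88%

For a monomial P ∝ F, A^-1, fractional errors add in quadrature:
  (1·δF/F)² = (1×0.0712)² = 0.00507;  (-1·δA/A)² = (-1×0.0531)² = 0.00282
δP/P = √(0.00789) = 0.0888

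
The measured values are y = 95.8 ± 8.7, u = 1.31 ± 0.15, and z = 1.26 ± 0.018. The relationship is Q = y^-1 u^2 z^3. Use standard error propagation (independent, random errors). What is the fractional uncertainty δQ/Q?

Q is a product of powers, so relative uncertainties combine in quadrature:
  (-1·δy/y)² = (-1×0.0908)² = 0.00825;  (2·δu/u)² = (2×0.115)² = 0.0524;  (3·δz/z)² = (3×0.0143)² = 0.00184
δQ/Q = √(0.0625) = 0.250

0.250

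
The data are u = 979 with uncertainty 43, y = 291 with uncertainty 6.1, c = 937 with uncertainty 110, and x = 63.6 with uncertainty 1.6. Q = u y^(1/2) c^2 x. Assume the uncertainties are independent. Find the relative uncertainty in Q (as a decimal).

Q is a product of powers, so relative uncertainties combine in quadrature:
  (1·δu/u)² = (1×0.0439)² = 0.00193;  (½·δy/y)² = (0.5×0.0210)² = 0.000110;  (2·δc/c)² = (2×0.117)² = 0.0551;  (1·δx/x)² = (1×0.0252)² = 0.000633
δQ/Q = √(0.0578) = 0.240

0.240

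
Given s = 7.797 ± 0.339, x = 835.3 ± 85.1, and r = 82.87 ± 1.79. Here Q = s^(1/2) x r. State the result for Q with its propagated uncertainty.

193300 ± 20600

Each factor contributes (exponent × relative error)² to (δQ/Q)²:
  (½·δs/s)² = (0.5×0.0435)² = 0.000473;  (1·δx/x)² = (1×0.102)² = 0.0104;  (1·δr/r)² = (1×0.0216)² = 0.000467
δQ/Q = √(0.0113) = 0.106
Q = 193300, so δQ = 0.106 × 193300 = 20600.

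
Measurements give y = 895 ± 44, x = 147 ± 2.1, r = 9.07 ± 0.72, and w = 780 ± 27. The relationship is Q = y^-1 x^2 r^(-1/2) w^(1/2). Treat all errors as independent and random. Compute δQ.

Relative error in a monomial: (δQ/Q)² = Σ (nᵢ · δxᵢ/xᵢ)².
  (-1·δy/y)² = (-1×0.0492)² = 0.00242;  (2·δx/x)² = (2×0.0143)² = 0.000816;  (−½·δr/r)² = (-0.5×0.0794)² = 0.00158;  (½·δw/w)² = (0.5×0.0346)² = 0.000300
δQ/Q = √(0.00511) = 0.0715
Q = 224, so δQ = 0.0715 × 224 = 16.0.

16.0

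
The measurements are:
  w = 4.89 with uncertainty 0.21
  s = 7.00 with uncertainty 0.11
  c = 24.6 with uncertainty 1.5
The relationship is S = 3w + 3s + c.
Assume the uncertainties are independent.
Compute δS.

For a sum/difference, combine absolute errors in quadrature:
  (3·δw)² = 0.397;  (3·δs)² = 0.109;  (δc)² = 2.25
δS = √(2.76) = 1.66

1.66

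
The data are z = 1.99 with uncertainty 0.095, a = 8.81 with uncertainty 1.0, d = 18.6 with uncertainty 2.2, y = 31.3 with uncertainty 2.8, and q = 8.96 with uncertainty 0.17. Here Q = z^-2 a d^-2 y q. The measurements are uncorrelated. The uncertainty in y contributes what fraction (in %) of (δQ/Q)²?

(δQ/Q)² = (-2·δz/z)² + (1·δa/a)² + (-2·δd/d)² + (1·δy/y)² + (1·δq/q)²
  z term: (-2×0.0477)² = 0.00912
  a term: (1×0.114)² = 0.0129
  d term: (-2×0.118)² = 0.0560
  y term: (1×0.0895)² = 0.00800
  q term: (1×0.0190)² = 0.000360
Total = 0.0863. Share from y = 0.00800/0.0863 = 0.0927.

9.27%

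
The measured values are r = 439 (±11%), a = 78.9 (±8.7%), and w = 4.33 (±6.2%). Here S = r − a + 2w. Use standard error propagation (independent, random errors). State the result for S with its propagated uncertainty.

369 ± 48.8

Sums and differences: (δS)² = Σ (cᵢ δxᵢ)².
  (δr)² = 2330;  (δa)² = 47.1;  (2·δw)² = 0.288
δS = √(2380) = 48.8
S = 369.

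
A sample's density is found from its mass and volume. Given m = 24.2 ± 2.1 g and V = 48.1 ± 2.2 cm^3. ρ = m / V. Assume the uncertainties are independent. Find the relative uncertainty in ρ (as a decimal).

Each factor contributes (exponent × relative error)² to (δρ/ρ)²:
  (1·δm/m)² = (1×0.0868)² = 0.00753;  (-1·δV/V)² = (-1×0.0457)² = 0.00209
δρ/ρ = √(0.00962) = 0.0981

0.0981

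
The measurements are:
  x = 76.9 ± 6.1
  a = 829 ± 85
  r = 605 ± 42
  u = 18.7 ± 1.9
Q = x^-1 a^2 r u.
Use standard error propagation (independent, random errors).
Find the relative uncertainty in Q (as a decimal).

0.252

Relative error in a monomial: (δQ/Q)² = Σ (nᵢ · δxᵢ/xᵢ)².
  (-1·δx/x)² = (-1×0.0793)² = 0.00629;  (2·δa/a)² = (2×0.103)² = 0.0421;  (1·δr/r)² = (1×0.0694)² = 0.00482;  (1·δu/u)² = (1×0.102)² = 0.0103
δQ/Q = √(0.0635) = 0.252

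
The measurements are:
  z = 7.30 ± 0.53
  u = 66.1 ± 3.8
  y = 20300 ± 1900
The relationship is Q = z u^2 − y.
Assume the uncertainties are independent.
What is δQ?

Let p = z·u^2 = 31900. δp/p = √((1·δz/z)² + (2·δu/u)²) = √(0.00527 + 0.0132) = 0.136, so δp = 4340.
Q = p − y: δQ = √(δp² + δy²) = √(1.88e+07 + 3.61e+06) = 4740

4740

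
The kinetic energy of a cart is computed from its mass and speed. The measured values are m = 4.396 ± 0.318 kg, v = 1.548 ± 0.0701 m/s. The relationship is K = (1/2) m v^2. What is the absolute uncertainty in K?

Since K is a product/quotient, work with relative uncertainties:
  (1·δm/m)² = (1×0.0723)² = 0.00523;  (2·δv/v)² = (2×0.0453)² = 0.00820
δK/K = √(0.0134) = 0.116
K = 5.267 J, so δK = 0.116 × 5.267 = 0.611 J.

0.611 J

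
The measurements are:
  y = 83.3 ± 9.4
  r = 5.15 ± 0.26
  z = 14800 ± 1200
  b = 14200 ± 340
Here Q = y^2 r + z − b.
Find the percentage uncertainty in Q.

Let p = y^2·r = 35700. δp/p = √((2·δy/y)² + (1·δr/r)²) = √(0.0509 + 0.00255) = 0.231, so δp = 8260.
Q = p + z − b: δQ = √(δp² + δz² + δb²) = √(6.83e+07 + 1.44e+06 + 1.16e+05) = 8360
Q = 36300, so δQ/Q = 8360/36300 = 0.230.

23.0%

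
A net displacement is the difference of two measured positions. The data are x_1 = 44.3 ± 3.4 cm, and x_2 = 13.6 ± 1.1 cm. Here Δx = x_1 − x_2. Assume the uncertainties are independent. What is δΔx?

Each term contributes (cᵢ δxᵢ)² to (δΔx)²:
  (δx_1)² = 11.6;  (δx_2)² = 1.21
δΔx = √(12.8) = 3.57 cm

3.57 cm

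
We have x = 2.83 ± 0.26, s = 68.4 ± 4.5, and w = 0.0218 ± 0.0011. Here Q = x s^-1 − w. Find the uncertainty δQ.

Let p = x·s^-1 = 0.0414. δp/p = √((1·δx/x)² + (-1·δs/s)²) = √(0.00844 + 0.00433) = 0.113, so δp = 0.00468.
Q = p − w: δQ = √(δp² + δw²) = √(2.19e-05 + 1.21e-06) = 0.00480

0.00480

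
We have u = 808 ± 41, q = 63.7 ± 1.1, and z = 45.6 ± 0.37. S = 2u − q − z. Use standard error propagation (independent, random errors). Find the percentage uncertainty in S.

5.44%

S is a linear combination, so absolute uncertainties add in quadrature:
  (2·δu)² = 6720;  (δq)² = 1.21;  (δz)² = 0.137
δS = √(6730) = 82.0
S = 1510, so δS/S = 82.0/1510 = 0.0544.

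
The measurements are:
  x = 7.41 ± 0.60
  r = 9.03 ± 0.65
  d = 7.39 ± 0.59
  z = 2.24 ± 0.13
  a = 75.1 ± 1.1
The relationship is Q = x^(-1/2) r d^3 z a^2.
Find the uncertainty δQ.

Q is a product of powers, so relative uncertainties combine in quadrature:
  (−½·δx/x)² = (-0.5×0.0810)² = 0.00164;  (1·δr/r)² = (1×0.0720)² = 0.00518;  (3·δd/d)² = (3×0.0798)² = 0.0574;  (1·δz/z)² = (1×0.0580)² = 0.00337;  (2·δa/a)² = (2×0.0146)² = 0.000858
δQ/Q = √(0.0684) = 0.262
Q = 1.69e+07, so δQ = 0.262 × 1.69e+07 = 4.42e+06.

4.42e+06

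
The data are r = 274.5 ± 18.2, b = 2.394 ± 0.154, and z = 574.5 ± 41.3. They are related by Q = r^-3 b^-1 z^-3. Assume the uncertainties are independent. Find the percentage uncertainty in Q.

Q is a product of powers, so relative uncertainties combine in quadrature:
  (-3·δr/r)² = (-3×0.0663)² = 0.0396;  (-1·δb/b)² = (-1×0.0643)² = 0.00414;  (-3·δz/z)² = (-3×0.0719)² = 0.0465
δQ/Q = √(0.0902) = 0.300

30.0%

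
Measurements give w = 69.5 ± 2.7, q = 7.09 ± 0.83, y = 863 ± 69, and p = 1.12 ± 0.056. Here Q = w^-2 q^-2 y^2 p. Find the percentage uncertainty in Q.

Since Q is a product/quotient, work with relative uncertainties:
  (-2·δw/w)² = (-2×0.0388)² = 0.00604;  (-2·δq/q)² = (-2×0.117)² = 0.0548;  (2·δy/y)² = (2×0.0800)² = 0.0256;  (1·δp/p)² = (1×0.0500)² = 0.00250
δQ/Q = √(0.0889) = 0.298

29.8%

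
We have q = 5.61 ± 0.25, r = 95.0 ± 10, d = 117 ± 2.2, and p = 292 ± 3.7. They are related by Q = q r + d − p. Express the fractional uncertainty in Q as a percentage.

17.1%

Let w = q·r = 533. δw/w = √((1·δq/q)² + (1·δr/r)²) = √(0.00199 + 0.0111) = 0.114, so δw = 60.9.
Q = w + d − p: δQ = √(δw² + δd² + δp²) = √(3710 + 4.84 + 13.7) = 61.1
Q = 358, so δQ/Q = 61.1/358 = 0.171.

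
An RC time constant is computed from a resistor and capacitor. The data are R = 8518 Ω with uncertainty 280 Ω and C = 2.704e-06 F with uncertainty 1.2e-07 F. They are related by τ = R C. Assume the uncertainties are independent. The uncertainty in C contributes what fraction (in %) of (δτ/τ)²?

64.6%

(δτ/τ)² = (1·δR/R)² + (1·δC/C)²
  R term: (1×0.0329)² = 0.00108
  C term: (1×0.0444)² = 0.00197
Total = 0.00305. Share from C = 0.00197/0.00305 = 0.646.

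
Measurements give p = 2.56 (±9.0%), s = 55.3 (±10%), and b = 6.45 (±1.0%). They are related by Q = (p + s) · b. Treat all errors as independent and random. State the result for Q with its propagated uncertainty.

Let u = p + s = 57.9. δu = √(δp² + δs²) = √(0.0531 + 30.6) = 5.53, so δu/u = 0.0957.
Q is then a monomial in u, b:
δQ/Q = √((δu/u)² + (1·δb/b)²) = √(0.00915 + 0.000100) = 0.0962
Q = 373, so δQ = 0.0962 × 373 = 35.9.

373 ± 35.9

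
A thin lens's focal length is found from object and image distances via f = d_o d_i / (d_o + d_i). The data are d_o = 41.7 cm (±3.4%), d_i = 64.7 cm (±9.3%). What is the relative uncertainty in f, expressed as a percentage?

∂f/∂d_o = (d_i/(d_o+d_i))² = 0.370;  ∂f/∂d_i = (d_o/(d_o+d_i))² = 0.154
δf = √((∂f/∂d_o · δd_o)² + (∂f/∂d_i · δd_i)²) = √(0.275 + 0.854) = 1.06 cm
f = 25.4 cm, so δf/f = 1.06/25.4 = 0.0419.

4.19%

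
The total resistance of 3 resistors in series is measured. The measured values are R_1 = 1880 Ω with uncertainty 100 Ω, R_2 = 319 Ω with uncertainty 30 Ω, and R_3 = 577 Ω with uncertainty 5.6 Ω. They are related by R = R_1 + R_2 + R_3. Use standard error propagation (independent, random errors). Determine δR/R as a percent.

For a sum/difference, combine absolute errors in quadrature:
  (δR_1)² = 10000;  (δR_2)² = 900;  (δR_3)² = 31.4
δR = √(10900) = 105 Ω
R = 2780 Ω, so δR/R = 105/2780 = 0.0377.

3.77%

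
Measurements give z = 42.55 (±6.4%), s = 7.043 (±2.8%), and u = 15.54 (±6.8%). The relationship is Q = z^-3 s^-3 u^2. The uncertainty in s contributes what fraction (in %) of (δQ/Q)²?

(δQ/Q)² = (-3·δz/z)² + (-3·δs/s)² + (2·δu/u)²
  z term: (-3×0.0640)² = 0.0369
  s term: (-3×0.0280)² = 0.00706
  u term: (2×0.0680)² = 0.0185
Total = 0.0624. Share from s = 0.00706/0.0624 = 0.113.

11.3%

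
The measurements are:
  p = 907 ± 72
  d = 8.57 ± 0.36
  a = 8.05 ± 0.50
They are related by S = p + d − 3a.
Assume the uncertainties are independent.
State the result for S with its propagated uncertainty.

Sums and differences: (δS)² = Σ (cᵢ δxᵢ)².
  (δp)² = 5180;  (δd)² = 0.130;  (3·δa)² = 2.25
δS = √(5190) = 72.0
S = 891.

891 ± 72.0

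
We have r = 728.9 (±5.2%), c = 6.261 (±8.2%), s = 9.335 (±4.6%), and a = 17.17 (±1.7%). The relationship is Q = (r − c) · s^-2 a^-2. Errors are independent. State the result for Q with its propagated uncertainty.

Let u = r − c = 722.6. δu = √(δr² + δc²) = √(1440 + 0.264) = 37.9, so δu/u = 0.0525.
Q is then a monomial in u, s, a:
δQ/Q = √((δu/u)² + (-2·δs/s)² + (-2·δa/a)²) = √(0.00275 + 0.00846 + 0.00116) = 0.111
Q = 0.02813, so δQ = 0.111 × 0.02813 = 0.00313.

0.02813 ± 0.00313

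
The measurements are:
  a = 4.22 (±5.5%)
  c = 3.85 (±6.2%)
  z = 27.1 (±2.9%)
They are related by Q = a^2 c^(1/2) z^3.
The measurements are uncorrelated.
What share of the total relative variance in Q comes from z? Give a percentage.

(δQ/Q)² = (2·δa/a)² + (½·δc/c)² + (3·δz/z)²
  a term: (2×0.0550)² = 0.0121
  c term: (0.5×0.0620)² = 0.000961
  z term: (3×0.0290)² = 0.00757
Total = 0.0206. Share from z = 0.00757/0.0206 = 0.367.

36.7%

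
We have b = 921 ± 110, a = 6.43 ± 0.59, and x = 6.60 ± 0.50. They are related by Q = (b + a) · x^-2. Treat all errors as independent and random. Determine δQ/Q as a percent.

19.2%

Let u = b + a = 927. δu = √(δb² + δa²) = √(12100 + 0.348) = 110, so δu/u = 0.119.
Q is then a monomial in u, x:
δQ/Q = √((δu/u)² + (-2·δx/x)²) = √(0.0141 + 0.0230) = 0.192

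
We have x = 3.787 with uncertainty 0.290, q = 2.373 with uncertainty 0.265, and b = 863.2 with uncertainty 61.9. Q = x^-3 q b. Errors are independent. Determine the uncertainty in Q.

10.0

Relative error in a monomial: (δQ/Q)² = Σ (nᵢ · δxᵢ/xᵢ)².
  (-3·δx/x)² = (-3×0.0766)² = 0.0528;  (1·δq/q)² = (1×0.112)² = 0.0125;  (1·δb/b)² = (1×0.0717)² = 0.00514
δQ/Q = √(0.0704) = 0.265
Q = 37.72, so δQ = 0.265 × 37.72 = 10.0.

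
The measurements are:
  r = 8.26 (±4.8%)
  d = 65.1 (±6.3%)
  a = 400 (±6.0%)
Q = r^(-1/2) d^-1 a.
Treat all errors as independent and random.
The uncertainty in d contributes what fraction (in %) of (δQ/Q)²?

48.7%

(δQ/Q)² = (−½·δr/r)² + (-1·δd/d)² + (1·δa/a)²
  r term: (-0.5×0.0480)² = 0.000576
  d term: (-1×0.0630)² = 0.00397
  a term: (1×0.0600)² = 0.00360
Total = 0.00814. Share from d = 0.00397/0.00814 = 0.487.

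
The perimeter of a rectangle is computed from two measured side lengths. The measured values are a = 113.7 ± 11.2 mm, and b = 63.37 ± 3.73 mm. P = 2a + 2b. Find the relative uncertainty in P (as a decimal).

Absolute uncertainties add in quadrature for a linear combination:
  (2·δa)² = 502;  (2·δb)² = 55.7
δP = √(557) = 23.6 mm
P = 354.1 mm, so δP/P = 23.6/354.1 = 0.0667.

0.0667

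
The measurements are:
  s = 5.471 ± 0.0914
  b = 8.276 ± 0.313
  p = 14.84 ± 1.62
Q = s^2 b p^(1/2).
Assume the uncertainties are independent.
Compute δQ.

Each factor contributes (exponent × relative error)² to (δQ/Q)²:
  (2·δs/s)² = (2×0.0167)² = 0.00112;  (1·δb/b)² = (1×0.0378)² = 0.00143;  (½·δp/p)² = (0.5×0.109)² = 0.00298
δQ/Q = √(0.00553) = 0.0743
Q = 954.3, so δQ = 0.0743 × 954.3 = 70.9.

70.9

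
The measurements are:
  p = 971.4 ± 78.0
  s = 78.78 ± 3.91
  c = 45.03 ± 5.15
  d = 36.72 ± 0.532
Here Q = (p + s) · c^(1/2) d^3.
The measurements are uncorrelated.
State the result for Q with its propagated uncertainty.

Let u = p + s = 1050. δu = √(δp² + δs²) = √(6080 + 15.3) = 78.1, so δu/u = 0.0744.
Q is then a monomial in u, c, d:
δQ/Q = √((δu/u)² + (½·δc/c)² + (3·δd/d)²) = √(0.00553 + 0.00327 + 0.00189) = 0.103
Q = 3.489e+08, so δQ = 0.103 × 3.489e+08 = 3.61e+07.

(3.489 ± 0.361) × 10^8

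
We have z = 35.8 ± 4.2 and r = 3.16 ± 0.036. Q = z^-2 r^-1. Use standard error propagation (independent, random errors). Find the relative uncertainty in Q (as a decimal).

0.235

Since Q is a product/quotient, work with relative uncertainties:
  (-2·δz/z)² = (-2×0.117)² = 0.0551;  (-1·δr/r)² = (-1×0.0114)² = 0.000130
δQ/Q = √(0.0552) = 0.235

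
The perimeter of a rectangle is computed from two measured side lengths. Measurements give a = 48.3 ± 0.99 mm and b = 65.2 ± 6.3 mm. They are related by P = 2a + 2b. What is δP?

P is a linear combination, so absolute uncertainties add in quadrature:
  (2·δa)² = 3.92;  (2·δb)² = 159
δP = √(163) = 12.8 mm

12.8 mm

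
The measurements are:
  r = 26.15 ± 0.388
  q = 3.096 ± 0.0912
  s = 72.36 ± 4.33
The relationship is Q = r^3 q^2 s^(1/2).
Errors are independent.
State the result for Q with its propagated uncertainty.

Relative error in a monomial: (δQ/Q)² = Σ (nᵢ · δxᵢ/xᵢ)².
  (3·δr/r)² = (3×0.0148)² = 0.00198;  (2·δq/q)² = (2×0.0295)² = 0.00347;  (½·δs/s)² = (0.5×0.0598)² = 0.000895
δQ/Q = √(0.00635) = 0.0797
Q = 1.458e+06, so δQ = 0.0797 × 1.458e+06 = 1.16e+05.

(1.458 ± 0.116) × 10^6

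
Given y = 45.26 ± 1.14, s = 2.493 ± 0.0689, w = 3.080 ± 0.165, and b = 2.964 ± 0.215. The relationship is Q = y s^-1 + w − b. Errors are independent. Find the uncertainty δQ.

0.731

Let p = y·s^-1 = 18.15. δp/p = √((1·δy/y)² + (-1·δs/s)²) = √(0.000634 + 0.000764) = 0.0374, so δp = 0.679.
Q = p + w − b: δQ = √(δp² + δw² + δb²) = √(0.461 + 0.0272 + 0.0462) = 0.731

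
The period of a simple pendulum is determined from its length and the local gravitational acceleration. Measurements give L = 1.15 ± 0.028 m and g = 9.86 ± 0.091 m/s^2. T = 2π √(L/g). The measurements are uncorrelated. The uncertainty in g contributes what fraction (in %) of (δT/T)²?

(δT/T)² = (½·δL/L)² + (−½·δg/g)²
  L term: (0.5×0.0243)² = 0.000148
  g term: (-0.5×0.00923)² = 2.13e-05
Total = 0.000169. Share from g = 2.13e-05/0.000169 = 0.126.

12.6%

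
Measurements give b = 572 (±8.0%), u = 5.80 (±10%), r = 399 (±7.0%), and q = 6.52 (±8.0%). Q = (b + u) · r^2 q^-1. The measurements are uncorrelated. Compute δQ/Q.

0.180

Let w = b + u = 578. δw = √(δb² + δu²) = √(2090 + 0.336) = 45.8, so δw/w = 0.0792.
Q is then a monomial in w, r, q:
δQ/Q = √((δw/w)² + (2·δr/r)² + (-1·δq/q)²) = √(0.00627 + 0.0196 + 0.00640) = 0.180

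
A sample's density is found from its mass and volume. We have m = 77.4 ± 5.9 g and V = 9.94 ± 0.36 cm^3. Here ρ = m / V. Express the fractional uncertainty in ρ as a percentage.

ρ is a product of powers, so relative uncertainties combine in quadrature:
  (1·δm/m)² = (1×0.0762)² = 0.00581;  (-1·δV/V)² = (-1×0.0362)² = 0.00131
δρ/ρ = √(0.00712) = 0.0844

8.44%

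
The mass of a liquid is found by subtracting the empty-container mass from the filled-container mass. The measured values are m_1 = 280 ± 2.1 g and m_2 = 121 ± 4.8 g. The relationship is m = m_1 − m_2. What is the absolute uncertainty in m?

Each term contributes (cᵢ δxᵢ)² to (δm)²:
  (δm_1)² = 4.41;  (δm_2)² = 23.0
δm = √(27.4) = 5.24 g

5.24 g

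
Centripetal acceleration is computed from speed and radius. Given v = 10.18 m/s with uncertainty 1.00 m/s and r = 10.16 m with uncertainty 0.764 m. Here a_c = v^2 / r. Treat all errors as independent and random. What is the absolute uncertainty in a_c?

a_c is a product of powers, so relative uncertainties combine in quadrature:
  (2·δv/v)² = (2×0.0982)² = 0.0386;  (-1·δr/r)² = (-1×0.0752)² = 0.00565
δa_c/a_c = √(0.0443) = 0.210
a_c = 10.20 m/s^2, so δa_c = 0.210 × 10.20 = 2.15 m/s^2.

2.15 m/s^2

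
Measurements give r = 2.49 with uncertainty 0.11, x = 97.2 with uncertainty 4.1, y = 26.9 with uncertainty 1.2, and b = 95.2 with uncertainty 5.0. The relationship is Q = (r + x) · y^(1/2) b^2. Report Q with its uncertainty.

Let u = r + x = 99.7. δu = √(δr² + δx²) = √(0.0121 + 16.8) = 4.10, so δu/u = 0.0411.
Q is then a monomial in u, y, b:
δQ/Q = √((δu/u)² + (½·δy/y)² + (2·δb/b)²) = √(0.00169 + 0.000498 + 0.0110) = 0.115
Q = 4.69e+06, so δQ = 0.115 × 4.69e+06 = 5.39e+05.

(4.69 ± 0.539) × 10^6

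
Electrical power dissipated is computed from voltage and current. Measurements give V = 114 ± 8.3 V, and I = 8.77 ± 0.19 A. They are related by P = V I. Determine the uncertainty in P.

P is a product of powers, so relative uncertainties combine in quadrature:
  (1·δV/V)² = (1×0.0728)² = 0.00530;  (1·δI/I)² = (1×0.0217)² = 0.000469
δP/P = √(0.00577) = 0.0760
P = 1000 W, so δP = 0.0760 × 1000 = 75.9 W.

75.9 W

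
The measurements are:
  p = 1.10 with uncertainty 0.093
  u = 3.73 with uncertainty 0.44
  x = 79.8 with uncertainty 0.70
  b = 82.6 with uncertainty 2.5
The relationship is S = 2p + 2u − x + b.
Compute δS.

For a sum/difference, combine absolute errors in quadrature:
  (2·δp)² = 0.0346;  (2·δu)² = 0.774;  (δx)² = 0.490;  (δb)² = 6.25
δS = √(7.55) = 2.75

2.75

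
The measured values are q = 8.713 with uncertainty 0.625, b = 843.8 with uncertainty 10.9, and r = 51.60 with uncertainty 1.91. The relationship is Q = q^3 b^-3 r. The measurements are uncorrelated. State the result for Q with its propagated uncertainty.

Relative error in a monomial: (δQ/Q)² = Σ (nᵢ · δxᵢ/xᵢ)².
  (3·δq/q)² = (3×0.0717)² = 0.0463;  (-3·δb/b)² = (-3×0.0129)² = 0.00150;  (1·δr/r)² = (1×0.0370)² = 0.00137
δQ/Q = √(0.0492) = 0.222
Q = 5.681e-05, so δQ = 0.222 × 5.681e-05 = 1.26e-05.

(5.681 ± 1.26) × 10^-5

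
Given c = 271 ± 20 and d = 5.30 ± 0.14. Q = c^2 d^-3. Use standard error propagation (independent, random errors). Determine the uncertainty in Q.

Products/powers → add relative errors in quadrature, weighted by exponent:
  (2·δc/c)² = (2×0.0738)² = 0.0218;  (-3·δd/d)² = (-3×0.0264)² = 0.00628
δQ/Q = √(0.0281) = 0.168
Q = 493, so δQ = 0.168 × 493 = 82.6.

82.6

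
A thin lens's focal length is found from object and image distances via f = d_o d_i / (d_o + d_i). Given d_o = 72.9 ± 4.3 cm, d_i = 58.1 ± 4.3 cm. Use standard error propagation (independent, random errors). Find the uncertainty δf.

∂f/∂d_o = (d_i/(d_o+d_i))² = 0.197;  ∂f/∂d_i = (d_o/(d_o+d_i))² = 0.310
δf = √((∂f/∂d_o · δd_o)² + (∂f/∂d_i · δd_i)²) = √(0.715 + 1.77) = 1.58 cm

1.58 cm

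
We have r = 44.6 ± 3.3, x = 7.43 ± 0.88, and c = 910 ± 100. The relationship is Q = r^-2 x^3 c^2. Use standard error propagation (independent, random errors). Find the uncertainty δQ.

Q is a product of powers, so relative uncertainties combine in quadrature:
  (-2·δr/r)² = (-2×0.0740)² = 0.0219;  (3·δx/x)² = (3×0.118)² = 0.126;  (2·δc/c)² = (2×0.110)² = 0.0483
δQ/Q = √(0.196) = 0.443
Q = 1.71e+05, so δQ = 0.443 × 1.71e+05 = 75700.

75700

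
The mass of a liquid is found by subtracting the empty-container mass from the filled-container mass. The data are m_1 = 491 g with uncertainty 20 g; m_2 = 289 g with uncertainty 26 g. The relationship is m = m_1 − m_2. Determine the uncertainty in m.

For a sum/difference, combine absolute errors in quadrature:
  (δm_1)² = 400;  (δm_2)² = 676
δm = √(1080) = 32.8 g

32.8 g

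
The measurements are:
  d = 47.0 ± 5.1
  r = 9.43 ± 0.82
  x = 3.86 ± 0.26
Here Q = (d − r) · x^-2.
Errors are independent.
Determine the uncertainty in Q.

0.485

Let u = d − r = 37.6. δu = √(δd² + δr²) = √(26.0 + 0.672) = 5.17, so δu/u = 0.137.
Q is then a monomial in u, x:
δQ/Q = √((δu/u)² + (-2·δx/x)²) = √(0.0189 + 0.0181) = 0.192
Q = 2.52, so δQ = 0.192 × 2.52 = 0.485.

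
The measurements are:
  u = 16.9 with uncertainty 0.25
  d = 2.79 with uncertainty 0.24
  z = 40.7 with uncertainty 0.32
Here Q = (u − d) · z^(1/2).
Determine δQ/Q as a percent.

2.49%

Let w = u − d = 14.1. δw = √(δu² + δd²) = √(0.0625 + 0.0576) = 0.347, so δw/w = 0.0246.
Q is then a monomial in w, z:
δQ/Q = √((δw/w)² + (½·δz/z)²) = √(0.000603 + 1.55e-05) = 0.0249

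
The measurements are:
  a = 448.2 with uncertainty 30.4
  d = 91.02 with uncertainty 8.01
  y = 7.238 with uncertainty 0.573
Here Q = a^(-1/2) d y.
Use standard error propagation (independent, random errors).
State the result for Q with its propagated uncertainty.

Since Q is a product/quotient, work with relative uncertainties:
  (−½·δa/a)² = (-0.5×0.0678)² = 0.00115;  (1·δd/d)² = (1×0.0880)² = 0.00774;  (1·δy/y)² = (1×0.0792)² = 0.00627
δQ/Q = √(0.0152) = 0.123
Q = 31.12, so δQ = 0.123 × 31.12 = 3.83.

31.12 ± 3.83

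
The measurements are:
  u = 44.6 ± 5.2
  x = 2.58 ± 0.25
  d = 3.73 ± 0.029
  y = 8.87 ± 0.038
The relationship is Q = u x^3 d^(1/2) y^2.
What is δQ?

Products/powers → add relative errors in quadrature, weighted by exponent:
  (1·δu/u)² = (1×0.117)² = 0.0136;  (3·δx/x)² = (3×0.0969)² = 0.0845;  (½·δd/d)² = (0.5×0.00777)² = 1.51e-05;  (2·δy/y)² = (2×0.00428)² = 7.34e-05
δQ/Q = √(0.0982) = 0.313
Q = 1.16e+05, so δQ = 0.313 × 1.16e+05 = 36500.

36500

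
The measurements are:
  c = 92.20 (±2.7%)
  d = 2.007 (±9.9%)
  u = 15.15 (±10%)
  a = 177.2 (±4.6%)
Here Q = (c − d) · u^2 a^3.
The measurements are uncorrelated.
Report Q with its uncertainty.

(1.152 ± 0.282) × 10^11

Let w = c − d = 90.19. δw = √(δc² + δd²) = √(6.20 + 0.0395) = 2.50, so δw/w = 0.0277.
Q is then a monomial in w, u, a:
δQ/Q = √((δw/w)² + (2·δu/u)² + (3·δa/a)²) = √(0.000767 + 0.0400 + 0.0190) = 0.245
Q = 1.152e+11, so δQ = 0.245 × 1.152e+11 = 2.82e+10.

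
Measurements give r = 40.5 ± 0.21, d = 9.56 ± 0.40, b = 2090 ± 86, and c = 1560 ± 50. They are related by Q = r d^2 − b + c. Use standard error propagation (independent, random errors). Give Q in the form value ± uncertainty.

3170 ± 326

Let p = r·d^2 = 3700. δp/p = √((1·δr/r)² + (2·δd/d)²) = √(2.69e-05 + 0.00700) = 0.0838, so δp = 310.
Q = p − b + c: δQ = √(δp² + δb² + δc²) = √(96300 + 7400 + 2500) = 326
Q = 3170.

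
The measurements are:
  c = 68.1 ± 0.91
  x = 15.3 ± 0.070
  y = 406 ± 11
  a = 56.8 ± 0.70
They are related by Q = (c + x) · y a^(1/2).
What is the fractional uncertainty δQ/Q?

Let u = c + x = 83.4. δu = √(δc² + δx²) = √(0.828 + 0.00490) = 0.913, so δu/u = 0.0109.
Q is then a monomial in u, y, a:
δQ/Q = √((δu/u)² + (1·δy/y)² + (½·δa/a)²) = √(0.000120 + 0.000734 + 3.8e-05) = 0.0299

0.0299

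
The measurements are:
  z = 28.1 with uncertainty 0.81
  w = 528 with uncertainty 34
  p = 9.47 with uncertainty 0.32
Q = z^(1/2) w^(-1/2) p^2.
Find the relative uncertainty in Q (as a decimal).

Q is a product of powers, so relative uncertainties combine in quadrature:
  (½·δz/z)² = (0.5×0.0288)² = 0.000208;  (−½·δw/w)² = (-0.5×0.0644)² = 0.00104;  (2·δp/p)² = (2×0.0338)² = 0.00457
δQ/Q = √(0.00581) = 0.0762

0.0762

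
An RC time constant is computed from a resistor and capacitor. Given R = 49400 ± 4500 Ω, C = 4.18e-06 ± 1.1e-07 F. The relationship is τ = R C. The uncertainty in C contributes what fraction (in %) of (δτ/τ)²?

7.70%

(δτ/τ)² = (1·δR/R)² + (1·δC/C)²
  R term: (1×0.0911)² = 0.00830
  C term: (1×0.0263)² = 0.000693
Total = 0.00899. Share from C = 0.000693/0.00899 = 0.0770.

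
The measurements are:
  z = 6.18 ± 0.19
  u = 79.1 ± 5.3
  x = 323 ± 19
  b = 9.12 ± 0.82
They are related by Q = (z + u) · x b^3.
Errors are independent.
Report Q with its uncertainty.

(2.09 ± 0.591) × 10^7

Let w = z + u = 85.3. δw = √(δz² + δu²) = √(0.0361 + 28.1) = 5.30, so δw/w = 0.0622.
Q is then a monomial in w, x, b:
δQ/Q = √((δw/w)² + (1·δx/x)² + (3·δb/b)²) = √(0.00387 + 0.00346 + 0.0728) = 0.283
Q = 2.09e+07, so δQ = 0.283 × 2.09e+07 = 5.91e+06.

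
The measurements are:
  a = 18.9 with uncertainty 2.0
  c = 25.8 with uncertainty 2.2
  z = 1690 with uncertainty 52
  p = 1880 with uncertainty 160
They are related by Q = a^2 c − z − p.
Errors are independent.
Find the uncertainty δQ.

2110

Let w = a^2·c = 9220. δw/w = √((2·δa/a)² + (1·δc/c)²) = √(0.0448 + 0.00727) = 0.228, so δw = 2100.
Q = w − z − p: δQ = √(δw² + δz² + δp²) = √(4.42e+06 + 2700 + 25600) = 2110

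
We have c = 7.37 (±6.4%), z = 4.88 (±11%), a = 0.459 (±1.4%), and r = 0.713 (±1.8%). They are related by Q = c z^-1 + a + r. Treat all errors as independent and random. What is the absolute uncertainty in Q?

0.193

Let p = c·z^-1 = 1.51. δp/p = √((1·δc/c)² + (-1·δz/z)²) = √(0.00410 + 0.0121) = 0.127, so δp = 0.192.
Q = p + a + r: δQ = √(δp² + δa² + δr²) = √(0.0369 + 4.13e-05 + 0.000165) = 0.193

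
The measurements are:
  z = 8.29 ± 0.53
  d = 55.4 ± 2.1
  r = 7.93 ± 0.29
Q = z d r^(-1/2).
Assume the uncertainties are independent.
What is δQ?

Since Q is a product/quotient, work with relative uncertainties:
  (1·δz/z)² = (1×0.0639)² = 0.00409;  (1·δd/d)² = (1×0.0379)² = 0.00144;  (−½·δr/r)² = (-0.5×0.0366)² = 0.000334
δQ/Q = √(0.00586) = 0.0765
Q = 163, so δQ = 0.0765 × 163 = 12.5.

12.5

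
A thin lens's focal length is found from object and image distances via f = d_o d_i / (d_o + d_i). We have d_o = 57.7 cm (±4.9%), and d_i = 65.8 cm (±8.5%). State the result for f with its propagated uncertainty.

∂f/∂d_o = (d_i/(d_o+d_i))² = 0.284;  ∂f/∂d_i = (d_o/(d_o+d_i))² = 0.218
δf = √((∂f/∂d_o · δd_o)² + (∂f/∂d_i · δd_i)²) = √(0.644 + 1.49) = 1.46 cm
f = 30.7 cm.

30.7 ± 1.46 cm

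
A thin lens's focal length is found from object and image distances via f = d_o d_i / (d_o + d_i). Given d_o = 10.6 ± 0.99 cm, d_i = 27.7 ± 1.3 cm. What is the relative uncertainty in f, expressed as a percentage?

6.88%

∂f/∂d_o = (d_i/(d_o+d_i))² = 0.523;  ∂f/∂d_i = (d_o/(d_o+d_i))² = 0.0766
δf = √((∂f/∂d_o · δd_o)² + (∂f/∂d_i · δd_i)²) = √(0.268 + 0.00992) = 0.527 cm
f = 7.67 cm, so δf/f = 0.527/7.67 = 0.0688.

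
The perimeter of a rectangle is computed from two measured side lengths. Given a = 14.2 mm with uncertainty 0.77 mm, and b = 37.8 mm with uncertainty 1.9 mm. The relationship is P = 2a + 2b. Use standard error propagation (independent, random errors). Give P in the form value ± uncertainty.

Sums and differences: (δP)² = Σ (cᵢ δxᵢ)².
  (2·δa)² = 2.37;  (2·δb)² = 14.4
δP = √(16.8) = 4.10 mm
P = 104 mm.

104 ± 4.10 mm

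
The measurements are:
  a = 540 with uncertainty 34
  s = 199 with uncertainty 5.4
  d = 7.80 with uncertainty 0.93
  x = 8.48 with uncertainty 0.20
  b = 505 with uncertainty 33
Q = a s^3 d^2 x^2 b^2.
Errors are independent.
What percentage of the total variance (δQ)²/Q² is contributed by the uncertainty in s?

7.64%

(δQ/Q)² = (1·δa/a)² + (3·δs/s)² + (2·δd/d)² + (2·δx/x)² + (2·δb/b)²
  a term: (1×0.0630)² = 0.00396
  s term: (3×0.0271)² = 0.00663
  d term: (2×0.119)² = 0.0569
  x term: (2×0.0236)² = 0.00222
  b term: (2×0.0653)² = 0.0171
Total = 0.0868. Share from s = 0.00663/0.0868 = 0.0764.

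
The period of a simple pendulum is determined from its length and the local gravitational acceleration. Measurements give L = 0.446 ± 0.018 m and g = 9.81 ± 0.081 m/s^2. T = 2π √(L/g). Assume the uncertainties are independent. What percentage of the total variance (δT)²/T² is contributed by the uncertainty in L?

(δT/T)² = (½·δL/L)² + (−½·δg/g)²
  L term: (0.5×0.0404)² = 0.000407
  g term: (-0.5×0.00826)² = 1.7e-05
Total = 0.000424. Share from L = 0.000407/0.000424 = 0.960.

96.0%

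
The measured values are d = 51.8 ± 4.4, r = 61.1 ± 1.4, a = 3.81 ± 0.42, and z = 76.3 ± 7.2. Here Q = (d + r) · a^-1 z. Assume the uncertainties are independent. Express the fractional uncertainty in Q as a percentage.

Let u = d + r = 113. δu = √(δd² + δr²) = √(19.4 + 1.96) = 4.62, so δu/u = 0.0409.
Q is then a monomial in u, a, z:
δQ/Q = √((δu/u)² + (-1·δa/a)² + (1·δz/z)²) = √(0.00167 + 0.0122 + 0.00890) = 0.151

15.1%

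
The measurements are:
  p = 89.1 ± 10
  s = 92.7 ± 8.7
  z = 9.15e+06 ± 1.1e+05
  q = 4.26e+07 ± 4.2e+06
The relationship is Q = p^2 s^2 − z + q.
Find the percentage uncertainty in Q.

20.1%

Let w = p^2·s^2 = 6.82e+07. δw/w = √((2·δp/p)² + (2·δs/s)²) = √(0.0504 + 0.0352) = 0.293, so δw = 2e+07.
Q = w − z + q: δQ = √(δw² + δz² + δq²) = √(3.98e+14 + 1.21e+10 + 1.76e+13) = 2.04e+07
Q = 1.02e+08, so δQ/Q = 2.04e+07/1.02e+08 = 0.201.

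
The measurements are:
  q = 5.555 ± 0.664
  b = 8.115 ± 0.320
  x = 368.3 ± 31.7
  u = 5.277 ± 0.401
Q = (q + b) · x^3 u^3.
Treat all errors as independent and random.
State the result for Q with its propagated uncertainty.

(1.004 ± 0.350) × 10^11

Let w = q + b = 13.67. δw = √(δq² + δb²) = √(0.441 + 0.102) = 0.737, so δw/w = 0.0539.
Q is then a monomial in w, x, u:
δQ/Q = √((δw/w)² + (3·δx/x)² + (3·δu/u)²) = √(0.00291 + 0.0667 + 0.0520) = 0.349
Q = 1.004e+11, so δQ = 0.349 × 1.004e+11 = 3.5e+10.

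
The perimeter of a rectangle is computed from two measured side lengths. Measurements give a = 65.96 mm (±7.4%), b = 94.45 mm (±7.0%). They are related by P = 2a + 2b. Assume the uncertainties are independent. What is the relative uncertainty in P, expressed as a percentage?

Absolute uncertainties add in quadrature for a linear combination:
  (2·δa)² = 95.3;  (2·δb)² = 175
δP = √(270) = 16.4 mm
P = 320.8 mm, so δP/P = 16.4/320.8 = 0.0512.

5.12%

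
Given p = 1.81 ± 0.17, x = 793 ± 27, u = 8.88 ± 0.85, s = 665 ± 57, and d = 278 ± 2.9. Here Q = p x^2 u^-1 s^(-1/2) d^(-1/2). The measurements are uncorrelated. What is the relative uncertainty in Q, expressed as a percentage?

Each factor contributes (exponent × relative error)² to (δQ/Q)²:
  (1·δp/p)² = (1×0.0939)² = 0.00882;  (2·δx/x)² = (2×0.0340)² = 0.00464;  (-1·δu/u)² = (-1×0.0957)² = 0.00916;  (−½·δs/s)² = (-0.5×0.0857)² = 0.00184;  (−½·δd/d)² = (-0.5×0.0104)² = 2.72e-05
δQ/Q = √(0.0245) = 0.156

15.6%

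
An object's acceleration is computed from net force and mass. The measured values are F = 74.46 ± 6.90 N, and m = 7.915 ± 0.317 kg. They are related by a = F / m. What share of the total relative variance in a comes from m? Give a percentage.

(δa/a)² = (1·δF/F)² + (-1·δm/m)²
  F term: (1×0.0927)² = 0.00859
  m term: (-1×0.0401)² = 0.00160
Total = 0.0102. Share from m = 0.00160/0.0102 = 0.157.

15.7%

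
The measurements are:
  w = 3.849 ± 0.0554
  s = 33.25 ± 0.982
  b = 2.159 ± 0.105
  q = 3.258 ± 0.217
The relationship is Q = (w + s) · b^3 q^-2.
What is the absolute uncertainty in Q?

Let u = w + s = 37.10. δu = √(δw² + δs²) = √(0.00307 + 0.964) = 0.984, so δu/u = 0.0265.
Q is then a monomial in u, b, q:
δQ/Q = √((δu/u)² + (3·δb/b)² + (-2·δq/q)²) = √(0.000703 + 0.0213 + 0.0177) = 0.199
Q = 35.17, so δQ = 0.199 × 35.17 = 7.01.

7.01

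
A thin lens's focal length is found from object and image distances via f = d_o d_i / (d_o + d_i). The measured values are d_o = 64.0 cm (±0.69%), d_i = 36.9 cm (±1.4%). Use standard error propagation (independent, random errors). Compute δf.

0.216 cm

∂f/∂d_o = (d_i/(d_o+d_i))² = 0.134;  ∂f/∂d_i = (d_o/(d_o+d_i))² = 0.402
δf = √((∂f/∂d_o · δd_o)² + (∂f/∂d_i · δd_i)²) = √(0.00349 + 0.0432) = 0.216 cm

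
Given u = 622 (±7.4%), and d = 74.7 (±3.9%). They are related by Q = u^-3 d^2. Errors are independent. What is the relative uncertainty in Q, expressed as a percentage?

23.5%

Q is a product of powers, so relative uncertainties combine in quadrature:
  (-3·δu/u)² = (-3×0.0740)² = 0.0493;  (2·δd/d)² = (2×0.0390)² = 0.00608
δQ/Q = √(0.0554) = 0.235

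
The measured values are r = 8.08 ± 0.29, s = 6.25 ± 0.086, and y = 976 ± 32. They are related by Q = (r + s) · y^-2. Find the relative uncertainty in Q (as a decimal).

Let u = r + s = 14.3. δu = √(δr² + δs²) = √(0.0841 + 0.00740) = 0.302, so δu/u = 0.0211.
Q is then a monomial in u, y:
δQ/Q = √((δu/u)² + (-2·δy/y)²) = √(0.000446 + 0.00430) = 0.0689

0.0689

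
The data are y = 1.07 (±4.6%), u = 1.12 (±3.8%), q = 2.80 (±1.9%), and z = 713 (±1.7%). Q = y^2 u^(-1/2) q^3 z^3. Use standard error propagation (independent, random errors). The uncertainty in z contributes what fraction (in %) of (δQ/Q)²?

17.7%

(δQ/Q)² = (2·δy/y)² + (−½·δu/u)² + (3·δq/q)² + (3·δz/z)²
  y term: (2×0.0460)² = 0.00846
  u term: (-0.5×0.0380)² = 0.000361
  q term: (3×0.0190)² = 0.00325
  z term: (3×0.0170)² = 0.00260
Total = 0.0147. Share from z = 0.00260/0.0147 = 0.177.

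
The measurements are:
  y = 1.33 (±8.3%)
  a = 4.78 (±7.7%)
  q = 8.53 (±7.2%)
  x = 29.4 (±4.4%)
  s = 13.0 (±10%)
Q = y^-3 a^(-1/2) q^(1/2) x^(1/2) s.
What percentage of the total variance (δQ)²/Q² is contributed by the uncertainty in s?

13.3%

(δQ/Q)² = (-3·δy/y)² + (−½·δa/a)² + (½·δq/q)² + (½·δx/x)² + (1·δs/s)²
  y term: (-3×0.0830)² = 0.0620
  a term: (-0.5×0.0770)² = 0.00148
  q term: (0.5×0.0720)² = 0.00130
  x term: (0.5×0.0440)² = 0.000484
  s term: (1×0.100)² = 0.0100
Total = 0.0753. Share from s = 0.0100/0.0753 = 0.133.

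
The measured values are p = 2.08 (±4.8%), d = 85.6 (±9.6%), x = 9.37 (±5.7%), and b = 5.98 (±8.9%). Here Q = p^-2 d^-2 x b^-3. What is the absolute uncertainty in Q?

4.8e-07

Since Q is a product/quotient, work with relative uncertainties:
  (-2·δp/p)² = (-2×0.0480)² = 0.00922;  (-2·δd/d)² = (-2×0.0960)² = 0.0369;  (1·δx/x)² = (1×0.0570)² = 0.00325;  (-3·δb/b)² = (-3×0.0890)² = 0.0713
δQ/Q = √(0.121) = 0.347
Q = 1.38e-06, so δQ = 0.347 × 1.38e-06 = 4.8e-07.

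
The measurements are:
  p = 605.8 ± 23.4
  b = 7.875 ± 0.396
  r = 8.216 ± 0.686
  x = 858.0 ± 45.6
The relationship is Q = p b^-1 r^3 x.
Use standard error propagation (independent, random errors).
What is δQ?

Products/powers → add relative errors in quadrature, weighted by exponent:
  (1·δp/p)² = (1×0.0386)² = 0.00149;  (-1·δb/b)² = (-1×0.0503)² = 0.00253;  (3·δr/r)² = (3×0.0835)² = 0.0627;  (1·δx/x)² = (1×0.0531)² = 0.00282
δQ/Q = √(0.0696) = 0.264
Q = 3.661e+07, so δQ = 0.264 × 3.661e+07 = 9.66e+06.

9.66e+06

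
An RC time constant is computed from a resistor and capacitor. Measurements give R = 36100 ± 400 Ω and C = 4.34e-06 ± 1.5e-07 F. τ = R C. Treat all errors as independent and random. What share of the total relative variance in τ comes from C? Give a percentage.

(δτ/τ)² = (1·δR/R)² + (1·δC/C)²
  R term: (1×0.0111)² = 0.000123
  C term: (1×0.0346)² = 0.00119
Total = 0.00132. Share from C = 0.00119/0.00132 = 0.907.

90.7%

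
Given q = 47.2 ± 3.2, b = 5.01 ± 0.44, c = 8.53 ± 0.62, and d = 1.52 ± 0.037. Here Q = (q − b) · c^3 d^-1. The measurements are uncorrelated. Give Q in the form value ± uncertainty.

17200 ± 4000

Let u = q − b = 42.2. δu = √(δq² + δb²) = √(10.2 + 0.194) = 3.23, so δu/u = 0.0766.
Q is then a monomial in u, c, d:
δQ/Q = √((δu/u)² + (3·δc/c)² + (-1·δd/d)²) = √(0.00586 + 0.0475 + 0.000593) = 0.232
Q = 17200, so δQ = 0.232 × 17200 = 4000.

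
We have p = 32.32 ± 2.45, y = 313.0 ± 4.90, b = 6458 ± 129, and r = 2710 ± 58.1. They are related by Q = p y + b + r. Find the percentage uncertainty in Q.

4.13%

Let w = p·y = 10120. δw/w = √((1·δp/p)² + (1·δy/y)²) = √(0.00575 + 0.000245) = 0.0774, so δw = 783.
Q = w + b + r: δQ = √(δw² + δb² + δr²) = √(6.13e+05 + 16600 + 3380) = 796
Q = 19280, so δQ/Q = 796/19280 = 0.0413.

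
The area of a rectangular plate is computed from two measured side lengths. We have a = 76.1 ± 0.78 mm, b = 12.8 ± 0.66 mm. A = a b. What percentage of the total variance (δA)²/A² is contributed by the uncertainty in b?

96.2%

(δA/A)² = (1·δa/a)² + (1·δb/b)²
  a term: (1×0.0102)² = 0.000105
  b term: (1×0.0516)² = 0.00266
Total = 0.00276. Share from b = 0.00266/0.00276 = 0.962.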